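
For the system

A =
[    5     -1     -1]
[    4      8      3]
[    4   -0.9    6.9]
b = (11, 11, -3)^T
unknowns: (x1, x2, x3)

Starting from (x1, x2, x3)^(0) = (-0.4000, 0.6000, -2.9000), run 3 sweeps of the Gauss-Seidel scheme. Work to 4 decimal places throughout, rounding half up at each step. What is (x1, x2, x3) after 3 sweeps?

(2.0086, 0.9931, -1.4697)

Iteration 1:
  x1 = (11 - (-1)·0.6000 - (-1)·-2.9000) / (5) = 1.7400
  x2 = (11 - (4)·1.7400 - (3)·-2.9000) / (8) = 1.5925
  x3 = (-3 - (4)·1.7400 - (-0.9)·1.5925) / (6.9) = -1.2358
Iteration 2:
  x1 = (11 - (-1)·1.5925 - (-1)·-1.2358) / (5) = 2.2713
  x2 = (11 - (4)·2.2713 - (3)·-1.2358) / (8) = 0.7028
  x3 = (-3 - (4)·2.2713 - (-0.9)·0.7028) / (6.9) = -1.6598
Iteration 3:
  x1 = (11 - (-1)·0.7028 - (-1)·-1.6598) / (5) = 2.0086
  x2 = (11 - (4)·2.0086 - (3)·-1.6598) / (8) = 0.9931
  x3 = (-3 - (4)·2.0086 - (-0.9)·0.9931) / (6.9) = -1.4697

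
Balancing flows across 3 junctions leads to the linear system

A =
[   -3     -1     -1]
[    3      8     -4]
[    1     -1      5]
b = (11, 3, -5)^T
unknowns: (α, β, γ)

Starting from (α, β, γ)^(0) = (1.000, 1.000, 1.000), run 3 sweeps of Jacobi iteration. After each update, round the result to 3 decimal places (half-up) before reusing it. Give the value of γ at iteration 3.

Iteration 1:
  α = (11 - (-1)·1.000 - (-1)·1.000) / (-3) = -4.333
  β = (3 - (3)·1.000 - (-4)·1.000) / (8) = 0.500
  γ = (-5 - (1)·1.000 - (-1)·1.000) / (5) = -1.000
Iteration 2:
  α = (11 - (-1)·0.500 - (-1)·-1.000) / (-3) = -3.500
  β = (3 - (3)·-4.333 - (-4)·-1.000) / (8) = 1.500
  γ = (-5 - (1)·-4.333 - (-1)·0.500) / (5) = -0.033
Iteration 3:
  α = (11 - (-1)·1.500 - (-1)·-0.033) / (-3) = -4.156
  β = (3 - (3)·-3.500 - (-4)·-0.033) / (8) = 1.671
  γ = (-5 - (1)·-3.500 - (-1)·1.500) / (5) = 0.000

0.000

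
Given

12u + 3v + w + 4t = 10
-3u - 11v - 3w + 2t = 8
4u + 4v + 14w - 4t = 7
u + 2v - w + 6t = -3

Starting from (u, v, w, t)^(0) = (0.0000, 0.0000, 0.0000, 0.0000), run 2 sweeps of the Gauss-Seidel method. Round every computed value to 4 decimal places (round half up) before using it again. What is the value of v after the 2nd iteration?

-1.2164

Iteration 1:
  u = (10 - (3)·0.0000 - (1)·0.0000 - (4)·0.0000) / (12) = 0.8333
  v = (8 - (-3)·0.8333 - (-3)·0.0000 - (2)·0.0000) / (-11) = -0.9545
  w = (7 - (4)·0.8333 - (4)·-0.9545 - (-4)·0.0000) / (14) = 0.5346
  t = (-3 - (1)·0.8333 - (2)·-0.9545 - (-1)·0.5346) / (6) = -0.2316
Iteration 2:
  u = (10 - (3)·-0.9545 - (1)·0.5346 - (4)·-0.2316) / (12) = 1.1046
  v = (8 - (-3)·1.1046 - (-3)·0.5346 - (2)·-0.2316) / (-11) = -1.2164
  w = (7 - (4)·1.1046 - (4)·-1.2164 - (-4)·-0.2316) / (14) = 0.4658
  t = (-3 - (1)·1.1046 - (2)·-1.2164 - (-1)·0.4658) / (6) = -0.2010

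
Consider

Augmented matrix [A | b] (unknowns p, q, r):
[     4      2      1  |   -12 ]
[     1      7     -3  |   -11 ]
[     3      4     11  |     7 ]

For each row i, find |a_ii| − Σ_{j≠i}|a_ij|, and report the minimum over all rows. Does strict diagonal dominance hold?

row 1: |4| − (2+1) = 1
row 2: |7| − (1+3) = 3
row 3: |11| − (3+4) = 4
minimum over rows = 1 → strictly diagonally dominant (convergence guaranteed)

1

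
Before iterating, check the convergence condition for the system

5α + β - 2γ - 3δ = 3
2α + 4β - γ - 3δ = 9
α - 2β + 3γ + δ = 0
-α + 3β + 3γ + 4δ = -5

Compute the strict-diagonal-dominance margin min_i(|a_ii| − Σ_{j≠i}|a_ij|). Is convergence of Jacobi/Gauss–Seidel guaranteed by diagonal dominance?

row 1: |5| − (1+2+3) = -1
row 2: |4| − (2+1+3) = -2
row 3: |3| − (1+2+1) = -1
row 4: |4| − (1+3+3) = -3
minimum over rows = -3 → not strictly diagonally dominant

-3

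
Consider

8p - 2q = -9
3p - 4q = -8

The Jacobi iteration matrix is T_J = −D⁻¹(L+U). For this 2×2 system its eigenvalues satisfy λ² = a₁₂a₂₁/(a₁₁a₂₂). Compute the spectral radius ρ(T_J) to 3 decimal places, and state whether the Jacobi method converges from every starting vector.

a₁₂a₂₁/(a₁₁a₂₂) = (-2)·(3) / ((8)·(-4)) = 0.187500
ρ = √|0.187500| = √0.187500 = 0.433
ρ < 1, so Jacobi converges

0.433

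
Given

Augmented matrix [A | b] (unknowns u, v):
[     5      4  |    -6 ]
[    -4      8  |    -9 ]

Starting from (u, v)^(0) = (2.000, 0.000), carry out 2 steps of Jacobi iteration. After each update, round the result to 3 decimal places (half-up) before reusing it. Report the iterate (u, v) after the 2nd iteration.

Iteration 1:
  u = (-6 - (4)·0.000) / (5) = -1.200
  v = (-9 - (-4)·2.000) / (8) = -0.125
Iteration 2:
  u = (-6 - (4)·-0.125) / (5) = -1.100
  v = (-9 - (-4)·-1.200) / (8) = -1.725

(-1.100, -1.725)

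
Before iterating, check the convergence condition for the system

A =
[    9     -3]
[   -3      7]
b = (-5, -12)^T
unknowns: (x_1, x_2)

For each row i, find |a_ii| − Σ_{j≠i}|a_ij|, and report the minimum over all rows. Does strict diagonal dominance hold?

4

row 1: |9| − (3) = 6
row 2: |7| − (3) = 4
minimum over rows = 4 → strictly diagonally dominant (convergence guaranteed)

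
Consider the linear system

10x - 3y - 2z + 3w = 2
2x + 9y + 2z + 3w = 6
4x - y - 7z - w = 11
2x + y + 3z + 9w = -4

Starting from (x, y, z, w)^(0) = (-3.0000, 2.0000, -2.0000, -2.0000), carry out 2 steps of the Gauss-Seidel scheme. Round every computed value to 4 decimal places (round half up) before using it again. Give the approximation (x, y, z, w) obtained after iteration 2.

Iteration 1:
  x = (2 - (-3)·2.0000 - (-2)·-2.0000 - (3)·-2.0000) / (10) = 1.0000
  y = (6 - (2)·1.0000 - (2)·-2.0000 - (3)·-2.0000) / (9) = 1.5556
  z = (11 - (4)·1.0000 - (-1)·1.5556 - (-1)·-2.0000) / (-7) = -0.9365
  w = (-4 - (2)·1.0000 - (1)·1.5556 - (3)·-0.9365) / (9) = -0.5273
Iteration 2:
  x = (2 - (-3)·1.5556 - (-2)·-0.9365 - (3)·-0.5273) / (10) = 0.6376
  y = (6 - (2)·0.6376 - (2)·-0.9365 - (3)·-0.5273) / (9) = 0.9089
  z = (11 - (4)·0.6376 - (-1)·0.9089 - (-1)·-0.5273) / (-7) = -1.2616
  w = (-4 - (2)·0.6376 - (1)·0.9089 - (3)·-1.2616) / (9) = -0.2666

(0.6376, 0.9089, -1.2616, -0.2666)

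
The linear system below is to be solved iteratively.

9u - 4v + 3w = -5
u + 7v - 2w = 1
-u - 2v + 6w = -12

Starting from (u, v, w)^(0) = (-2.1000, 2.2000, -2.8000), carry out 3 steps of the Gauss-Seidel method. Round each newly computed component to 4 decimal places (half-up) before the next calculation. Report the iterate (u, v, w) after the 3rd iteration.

Iteration 1:
  u = (-5 - (-4)·2.2000 - (3)·-2.8000) / (9) = 1.3556
  v = (1 - (1)·1.3556 - (-2)·-2.8000) / (7) = -0.8508
  w = (-12 - (-1)·1.3556 - (-2)·-0.8508) / (6) = -2.0577
Iteration 2:
  u = (-5 - (-4)·-0.8508 - (3)·-2.0577) / (9) = -0.2478
  v = (1 - (1)·-0.2478 - (-2)·-2.0577) / (7) = -0.4097
  w = (-12 - (-1)·-0.2478 - (-2)·-0.4097) / (6) = -2.1779
Iteration 3:
  u = (-5 - (-4)·-0.4097 - (3)·-2.1779) / (9) = -0.0117
  v = (1 - (1)·-0.0117 - (-2)·-2.1779) / (7) = -0.4777
  w = (-12 - (-1)·-0.0117 - (-2)·-0.4777) / (6) = -2.1612

(-0.0117, -0.4777, -2.1612)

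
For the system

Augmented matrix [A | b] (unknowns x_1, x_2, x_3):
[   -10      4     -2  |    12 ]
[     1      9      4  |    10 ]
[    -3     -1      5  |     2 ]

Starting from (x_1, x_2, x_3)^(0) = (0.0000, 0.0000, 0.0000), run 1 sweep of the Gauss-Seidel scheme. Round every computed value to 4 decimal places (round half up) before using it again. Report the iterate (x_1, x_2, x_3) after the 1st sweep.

Iteration 1:
  x_1 = (12 - (4)·0.0000 - (-2)·0.0000) / (-10) = -1.2000
  x_2 = (10 - (1)·-1.2000 - (4)·0.0000) / (9) = 1.2444
  x_3 = (2 - (-3)·-1.2000 - (-1)·1.2444) / (5) = -0.0711

(-1.2000, 1.2444, -0.0711)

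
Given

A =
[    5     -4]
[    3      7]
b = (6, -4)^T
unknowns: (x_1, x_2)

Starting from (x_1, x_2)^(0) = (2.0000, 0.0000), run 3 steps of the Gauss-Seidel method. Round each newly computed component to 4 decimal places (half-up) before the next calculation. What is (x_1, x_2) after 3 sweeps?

Iteration 1:
  x_1 = (6 - (-4)·0.0000) / (5) = 1.2000
  x_2 = (-4 - (3)·1.2000) / (7) = -1.0857
Iteration 2:
  x_1 = (6 - (-4)·-1.0857) / (5) = 0.3314
  x_2 = (-4 - (3)·0.3314) / (7) = -0.7135
Iteration 3:
  x_1 = (6 - (-4)·-0.7135) / (5) = 0.6292
  x_2 = (-4 - (3)·0.6292) / (7) = -0.8411

(0.6292, -0.8411)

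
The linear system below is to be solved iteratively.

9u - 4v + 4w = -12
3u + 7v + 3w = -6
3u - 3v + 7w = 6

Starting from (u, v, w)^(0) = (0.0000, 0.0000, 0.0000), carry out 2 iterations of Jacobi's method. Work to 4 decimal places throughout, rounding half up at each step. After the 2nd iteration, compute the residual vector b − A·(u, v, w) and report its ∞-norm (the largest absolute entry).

Iteration 1:
  u = (-12 - (-4)·0.0000 - (4)·0.0000) / (9) = -1.3333
  v = (-6 - (3)·0.0000 - (3)·0.0000) / (7) = -0.8571
  w = (6 - (3)·0.0000 - (-3)·0.0000) / (7) = 0.8571
Iteration 2:
  u = (-12 - (-4)·-0.8571 - (4)·0.8571) / (9) = -2.0952
  v = (-6 - (3)·-1.3333 - (3)·0.8571) / (7) = -0.6531
  w = (6 - (3)·-1.3333 - (-3)·-0.8571) / (7) = 1.0612
Residual b − A·x = (-0.0004, 1.6737, 2.8979); ∞-norm = 2.8979

2.8979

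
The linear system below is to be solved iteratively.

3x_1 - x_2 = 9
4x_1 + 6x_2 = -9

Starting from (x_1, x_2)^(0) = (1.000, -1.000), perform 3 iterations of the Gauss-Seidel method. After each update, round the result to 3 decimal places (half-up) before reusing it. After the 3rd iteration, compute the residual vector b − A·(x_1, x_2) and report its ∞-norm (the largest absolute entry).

0.112

Iteration 1:
  x_1 = (9 - (-1)·-1.000) / (3) = 2.667
  x_2 = (-9 - (4)·2.667) / (6) = -3.278
Iteration 2:
  x_1 = (9 - (-1)·-3.278) / (3) = 1.907
  x_2 = (-9 - (4)·1.907) / (6) = -2.771
Iteration 3:
  x_1 = (9 - (-1)·-2.771) / (3) = 2.076
  x_2 = (-9 - (4)·2.076) / (6) = -2.884
Residual b − A·x = (-0.112, 0.000); ∞-norm = 0.112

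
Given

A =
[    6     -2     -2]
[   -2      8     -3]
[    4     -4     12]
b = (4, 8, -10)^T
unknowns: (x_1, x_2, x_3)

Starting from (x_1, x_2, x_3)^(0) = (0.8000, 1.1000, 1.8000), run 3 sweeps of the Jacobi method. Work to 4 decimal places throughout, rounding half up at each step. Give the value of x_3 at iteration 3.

-0.8046

Iteration 1:
  x_1 = (4 - (-2)·1.1000 - (-2)·1.8000) / (6) = 1.6333
  x_2 = (8 - (-2)·0.8000 - (-3)·1.8000) / (8) = 1.8750
  x_3 = (-10 - (4)·0.8000 - (-4)·1.1000) / (12) = -0.7333
Iteration 2:
  x_1 = (4 - (-2)·1.8750 - (-2)·-0.7333) / (6) = 1.0472
  x_2 = (8 - (-2)·1.6333 - (-3)·-0.7333) / (8) = 1.1333
  x_3 = (-10 - (4)·1.6333 - (-4)·1.8750) / (12) = -0.7528
Iteration 3:
  x_1 = (4 - (-2)·1.1333 - (-2)·-0.7528) / (6) = 0.7935
  x_2 = (8 - (-2)·1.0472 - (-3)·-0.7528) / (8) = 0.9795
  x_3 = (-10 - (4)·1.0472 - (-4)·1.1333) / (12) = -0.8046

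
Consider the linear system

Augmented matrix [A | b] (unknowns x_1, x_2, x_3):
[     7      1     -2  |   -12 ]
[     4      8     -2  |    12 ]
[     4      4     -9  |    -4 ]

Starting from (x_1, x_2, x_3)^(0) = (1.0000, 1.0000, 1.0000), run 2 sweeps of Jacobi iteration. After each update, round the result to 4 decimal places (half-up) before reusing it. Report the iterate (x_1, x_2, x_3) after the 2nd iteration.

Iteration 1:
  x_1 = (-12 - (1)·1.0000 - (-2)·1.0000) / (7) = -1.5714
  x_2 = (12 - (4)·1.0000 - (-2)·1.0000) / (8) = 1.2500
  x_3 = (-4 - (4)·1.0000 - (4)·1.0000) / (-9) = 1.3333
Iteration 2:
  x_1 = (-12 - (1)·1.2500 - (-2)·1.3333) / (7) = -1.5119
  x_2 = (12 - (4)·-1.5714 - (-2)·1.3333) / (8) = 2.6190
  x_3 = (-4 - (4)·-1.5714 - (4)·1.2500) / (-9) = 0.3016

(-1.5119, 2.6190, 0.3016)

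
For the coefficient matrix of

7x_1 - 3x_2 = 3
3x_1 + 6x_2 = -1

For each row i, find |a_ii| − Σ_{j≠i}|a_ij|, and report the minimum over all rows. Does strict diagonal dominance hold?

row 1: |7| − (3) = 4
row 2: |6| − (3) = 3
minimum over rows = 3 → strictly diagonally dominant (convergence guaranteed)

3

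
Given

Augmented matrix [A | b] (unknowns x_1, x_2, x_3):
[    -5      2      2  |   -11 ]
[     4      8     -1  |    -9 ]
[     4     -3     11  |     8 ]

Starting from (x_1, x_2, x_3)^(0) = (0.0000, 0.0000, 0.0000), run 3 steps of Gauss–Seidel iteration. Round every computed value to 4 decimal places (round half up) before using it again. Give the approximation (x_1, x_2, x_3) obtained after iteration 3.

(1.4597, -1.8701, -0.3136)

Iteration 1:
  x_1 = (-11 - (2)·0.0000 - (2)·0.0000) / (-5) = 2.2000
  x_2 = (-9 - (4)·2.2000 - (-1)·0.0000) / (8) = -2.2250
  x_3 = (8 - (4)·2.2000 - (-3)·-2.2250) / (11) = -0.6795
Iteration 2:
  x_1 = (-11 - (2)·-2.2250 - (2)·-0.6795) / (-5) = 1.0382
  x_2 = (-9 - (4)·1.0382 - (-1)·-0.6795) / (8) = -1.7290
  x_3 = (8 - (4)·1.0382 - (-3)·-1.7290) / (11) = -0.1218
Iteration 3:
  x_1 = (-11 - (2)·-1.7290 - (2)·-0.1218) / (-5) = 1.4597
  x_2 = (-9 - (4)·1.4597 - (-1)·-0.1218) / (8) = -1.8701
  x_3 = (8 - (4)·1.4597 - (-3)·-1.8701) / (11) = -0.3136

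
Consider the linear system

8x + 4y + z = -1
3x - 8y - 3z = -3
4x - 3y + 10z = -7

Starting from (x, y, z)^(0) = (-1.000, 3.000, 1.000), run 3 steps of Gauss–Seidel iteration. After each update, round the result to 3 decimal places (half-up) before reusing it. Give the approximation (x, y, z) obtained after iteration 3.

(-0.313, 0.494, -0.427)

Iteration 1:
  x = (-1 - (4)·3.000 - (1)·1.000) / (8) = -1.750
  y = (-3 - (3)·-1.750 - (-3)·1.000) / (-8) = -0.656
  z = (-7 - (4)·-1.750 - (-3)·-0.656) / (10) = -0.197
Iteration 2:
  x = (-1 - (4)·-0.656 - (1)·-0.197) / (8) = 0.228
  y = (-3 - (3)·0.228 - (-3)·-0.197) / (-8) = 0.534
  z = (-7 - (4)·0.228 - (-3)·0.534) / (10) = -0.631
Iteration 3:
  x = (-1 - (4)·0.534 - (1)·-0.631) / (8) = -0.313
  y = (-3 - (3)·-0.313 - (-3)·-0.631) / (-8) = 0.494
  z = (-7 - (4)·-0.313 - (-3)·0.494) / (10) = -0.427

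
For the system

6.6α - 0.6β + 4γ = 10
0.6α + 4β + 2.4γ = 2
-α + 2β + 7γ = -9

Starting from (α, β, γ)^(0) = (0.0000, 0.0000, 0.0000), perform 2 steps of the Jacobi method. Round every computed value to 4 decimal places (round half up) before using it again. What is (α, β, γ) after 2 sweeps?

(2.3398, 1.0441, -1.2121)

Iteration 1:
  α = (10 - (-0.6)·0.0000 - (4)·0.0000) / (6.6) = 1.5152
  β = (2 - (0.6)·0.0000 - (2.4)·0.0000) / (4) = 0.5000
  γ = (-9 - (-1)·0.0000 - (2)·0.0000) / (7) = -1.2857
Iteration 2:
  α = (10 - (-0.6)·0.5000 - (4)·-1.2857) / (6.6) = 2.3398
  β = (2 - (0.6)·1.5152 - (2.4)·-1.2857) / (4) = 1.0441
  γ = (-9 - (-1)·1.5152 - (2)·0.5000) / (7) = -1.2121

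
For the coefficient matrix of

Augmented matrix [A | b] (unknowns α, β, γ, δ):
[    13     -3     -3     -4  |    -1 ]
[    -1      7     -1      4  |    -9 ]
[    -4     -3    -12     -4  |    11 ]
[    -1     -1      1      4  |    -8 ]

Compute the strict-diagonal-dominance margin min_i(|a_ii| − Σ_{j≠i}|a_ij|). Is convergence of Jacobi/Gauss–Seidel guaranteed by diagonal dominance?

1

row 1: |13| − (3+3+4) = 3
row 2: |7| − (1+1+4) = 1
row 3: |-12| − (4+3+4) = 1
row 4: |4| − (1+1+1) = 1
minimum over rows = 1 → strictly diagonally dominant (convergence guaranteed)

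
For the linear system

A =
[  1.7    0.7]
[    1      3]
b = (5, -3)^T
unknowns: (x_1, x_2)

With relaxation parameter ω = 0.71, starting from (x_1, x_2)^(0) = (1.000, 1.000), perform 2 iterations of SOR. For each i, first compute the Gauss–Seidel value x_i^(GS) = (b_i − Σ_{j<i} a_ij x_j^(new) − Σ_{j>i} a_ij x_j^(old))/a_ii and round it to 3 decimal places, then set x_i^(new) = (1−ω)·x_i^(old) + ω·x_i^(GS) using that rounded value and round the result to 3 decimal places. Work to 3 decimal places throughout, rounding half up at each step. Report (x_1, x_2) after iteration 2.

Iteration 1:
  x_1: GS value = (5 - (0.7)·1.000) / (1.7) = 2.529;  x_1 ← (1−ω)·1.000 + ω·2.529 = 2.086
  x_2: GS value = (-3 - (1)·2.086) / (3) = -1.695;  x_2 ← (1−ω)·1.000 + ω·-1.695 = -0.913
Iteration 2:
  x_1: GS value = (5 - (0.7)·-0.913) / (1.7) = 3.317;  x_1 ← (1−ω)·2.086 + ω·3.317 = 2.960
  x_2: GS value = (-3 - (1)·2.960) / (3) = -1.987;  x_2 ← (1−ω)·-0.913 + ω·-1.987 = -1.676

(2.960, -1.676)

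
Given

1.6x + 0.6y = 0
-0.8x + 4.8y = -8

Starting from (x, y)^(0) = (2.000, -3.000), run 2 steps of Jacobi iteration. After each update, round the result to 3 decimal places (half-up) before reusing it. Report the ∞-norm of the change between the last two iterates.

Iteration 1:
  x = (0 - (0.6)·-3.000) / (1.6) = 1.125
  y = (-8 - (-0.8)·2.000) / (4.8) = -1.333
Iteration 2:
  x = (0 - (0.6)·-1.333) / (1.6) = 0.500
  y = (-8 - (-0.8)·1.125) / (4.8) = -1.479
Change: (-0.625, -0.146) → max |·| = 0.625

0.625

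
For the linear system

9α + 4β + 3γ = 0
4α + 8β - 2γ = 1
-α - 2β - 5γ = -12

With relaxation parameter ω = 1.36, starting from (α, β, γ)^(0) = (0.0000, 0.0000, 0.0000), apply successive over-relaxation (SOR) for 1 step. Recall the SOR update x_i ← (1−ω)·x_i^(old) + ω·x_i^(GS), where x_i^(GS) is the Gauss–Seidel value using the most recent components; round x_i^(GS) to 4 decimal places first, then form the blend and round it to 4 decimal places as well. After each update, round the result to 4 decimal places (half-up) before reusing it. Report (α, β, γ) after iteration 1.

(0.0000, 0.1700, 3.1715)

Iteration 1:
  α: GS value = (0 - (4)·0.0000 - (3)·0.0000) / (9) = 0.0000;  α ← (1−ω)·0.0000 + ω·0.0000 = 0.0000
  β: GS value = (1 - (4)·0.0000 - (-2)·0.0000) / (8) = 0.1250;  β ← (1−ω)·0.0000 + ω·0.1250 = 0.1700
  γ: GS value = (-12 - (-1)·0.0000 - (-2)·0.1700) / (-5) = 2.3320;  γ ← (1−ω)·0.0000 + ω·2.3320 = 3.1715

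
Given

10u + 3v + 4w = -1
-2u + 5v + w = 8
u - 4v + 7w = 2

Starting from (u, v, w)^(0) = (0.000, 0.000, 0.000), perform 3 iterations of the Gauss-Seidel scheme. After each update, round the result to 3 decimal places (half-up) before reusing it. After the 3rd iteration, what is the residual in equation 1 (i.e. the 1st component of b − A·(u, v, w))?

-0.646

Iteration 1:
  u = (-1 - (3)·0.000 - (4)·0.000) / (10) = -0.100
  v = (8 - (-2)·-0.100 - (1)·0.000) / (5) = 1.560
  w = (2 - (1)·-0.100 - (-4)·1.560) / (7) = 1.191
Iteration 2:
  u = (-1 - (3)·1.560 - (4)·1.191) / (10) = -1.044
  v = (8 - (-2)·-1.044 - (1)·1.191) / (5) = 0.944
  w = (2 - (1)·-1.044 - (-4)·0.944) / (7) = 0.974
Iteration 3:
  u = (-1 - (3)·0.944 - (4)·0.974) / (10) = -0.773
  v = (8 - (-2)·-0.773 - (1)·0.974) / (5) = 1.096
  w = (2 - (1)·-0.773 - (-4)·1.096) / (7) = 1.022
Residual b − A·x = (-0.646, -0.048, 0.003)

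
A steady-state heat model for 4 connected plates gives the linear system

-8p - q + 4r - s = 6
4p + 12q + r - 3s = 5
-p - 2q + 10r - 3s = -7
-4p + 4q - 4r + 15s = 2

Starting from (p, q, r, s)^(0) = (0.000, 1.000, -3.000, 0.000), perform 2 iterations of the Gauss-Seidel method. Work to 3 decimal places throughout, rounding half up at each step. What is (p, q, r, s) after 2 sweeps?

(-1.123, 0.580, -1.015, -0.591)

Iteration 1:
  p = (6 - (-1)·1.000 - (4)·-3.000 - (-1)·0.000) / (-8) = -2.375
  q = (5 - (4)·-2.375 - (1)·-3.000 - (-3)·0.000) / (12) = 1.458
  r = (-7 - (-1)·-2.375 - (-2)·1.458 - (-3)·0.000) / (10) = -0.646
  s = (2 - (-4)·-2.375 - (4)·1.458 - (-4)·-0.646) / (15) = -1.061
Iteration 2:
  p = (6 - (-1)·1.458 - (4)·-0.646 - (-1)·-1.061) / (-8) = -1.123
  q = (5 - (4)·-1.123 - (1)·-0.646 - (-3)·-1.061) / (12) = 0.580
  r = (-7 - (-1)·-1.123 - (-2)·0.580 - (-3)·-1.061) / (10) = -1.015
  s = (2 - (-4)·-1.123 - (4)·0.580 - (-4)·-1.015) / (15) = -0.591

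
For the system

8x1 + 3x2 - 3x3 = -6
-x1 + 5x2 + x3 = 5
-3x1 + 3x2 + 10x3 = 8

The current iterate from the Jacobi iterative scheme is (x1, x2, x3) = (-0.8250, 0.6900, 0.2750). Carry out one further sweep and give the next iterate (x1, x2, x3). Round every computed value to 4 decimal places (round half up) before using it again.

(-0.9056, 0.7800, 0.3455)

One sweep:
  x1 = (-6 - (3)·0.6900 - (-3)·0.2750) / (8) = -0.9056
  x2 = (5 - (-1)·-0.8250 - (1)·0.2750) / (5) = 0.7800
  x3 = (8 - (-3)·-0.8250 - (3)·0.6900) / (10) = 0.3455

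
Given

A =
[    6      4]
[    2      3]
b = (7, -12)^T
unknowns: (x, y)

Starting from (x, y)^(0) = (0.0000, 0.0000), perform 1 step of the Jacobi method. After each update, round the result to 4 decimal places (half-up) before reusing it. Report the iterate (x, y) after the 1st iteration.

(1.1667, -4.0000)

Iteration 1:
  x = (7 - (4)·0.0000) / (6) = 1.1667
  y = (-12 - (2)·0.0000) / (3) = -4.0000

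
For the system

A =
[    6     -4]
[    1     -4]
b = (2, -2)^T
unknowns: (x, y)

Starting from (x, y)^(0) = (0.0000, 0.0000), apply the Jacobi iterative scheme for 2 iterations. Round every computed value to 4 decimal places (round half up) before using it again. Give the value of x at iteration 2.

0.6667

Iteration 1:
  x = (2 - (-4)·0.0000) / (6) = 0.3333
  y = (-2 - (1)·0.0000) / (-4) = 0.5000
Iteration 2:
  x = (2 - (-4)·0.5000) / (6) = 0.6667
  y = (-2 - (1)·0.3333) / (-4) = 0.5833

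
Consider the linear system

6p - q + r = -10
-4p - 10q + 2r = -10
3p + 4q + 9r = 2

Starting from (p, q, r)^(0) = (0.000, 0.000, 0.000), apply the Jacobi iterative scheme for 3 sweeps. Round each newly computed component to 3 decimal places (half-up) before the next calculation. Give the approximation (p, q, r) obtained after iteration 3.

(-1.437, 1.681, -0.026)

Iteration 1:
  p = (-10 - (-1)·0.000 - (1)·0.000) / (6) = -1.667
  q = (-10 - (-4)·0.000 - (2)·0.000) / (-10) = 1.000
  r = (2 - (3)·0.000 - (4)·0.000) / (9) = 0.222
Iteration 2:
  p = (-10 - (-1)·1.000 - (1)·0.222) / (6) = -1.537
  q = (-10 - (-4)·-1.667 - (2)·0.222) / (-10) = 1.711
  r = (2 - (3)·-1.667 - (4)·1.000) / (9) = 0.333
Iteration 3:
  p = (-10 - (-1)·1.711 - (1)·0.333) / (6) = -1.437
  q = (-10 - (-4)·-1.537 - (2)·0.333) / (-10) = 1.681
  r = (2 - (3)·-1.537 - (4)·1.711) / (9) = -0.026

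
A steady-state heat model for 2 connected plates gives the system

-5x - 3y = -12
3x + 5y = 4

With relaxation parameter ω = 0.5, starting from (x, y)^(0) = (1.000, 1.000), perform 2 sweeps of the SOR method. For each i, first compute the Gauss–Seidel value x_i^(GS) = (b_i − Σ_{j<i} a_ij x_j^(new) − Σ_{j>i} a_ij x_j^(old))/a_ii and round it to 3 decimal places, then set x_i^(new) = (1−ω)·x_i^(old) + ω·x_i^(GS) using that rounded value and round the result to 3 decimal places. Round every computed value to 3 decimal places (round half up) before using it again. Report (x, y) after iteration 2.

Iteration 1:
  x: GS value = (-12 - (-3)·1.000) / (-5) = 1.800;  x ← (1−ω)·1.000 + ω·1.800 = 1.400
  y: GS value = (4 - (3)·1.400) / (5) = -0.040;  y ← (1−ω)·1.000 + ω·-0.040 = 0.480
Iteration 2:
  x: GS value = (-12 - (-3)·0.480) / (-5) = 2.112;  x ← (1−ω)·1.400 + ω·2.112 = 1.756
  y: GS value = (4 - (3)·1.756) / (5) = -0.254;  y ← (1−ω)·0.480 + ω·-0.254 = 0.113

(1.756, 0.113)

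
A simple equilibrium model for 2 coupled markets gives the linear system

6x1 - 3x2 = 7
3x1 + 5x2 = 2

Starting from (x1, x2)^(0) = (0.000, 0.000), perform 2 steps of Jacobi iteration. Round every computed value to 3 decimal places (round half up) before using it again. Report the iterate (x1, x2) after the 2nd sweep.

(1.367, -0.300)

Iteration 1:
  x1 = (7 - (-3)·0.000) / (6) = 1.167
  x2 = (2 - (3)·0.000) / (5) = 0.400
Iteration 2:
  x1 = (7 - (-3)·0.400) / (6) = 1.367
  x2 = (2 - (3)·1.167) / (5) = -0.300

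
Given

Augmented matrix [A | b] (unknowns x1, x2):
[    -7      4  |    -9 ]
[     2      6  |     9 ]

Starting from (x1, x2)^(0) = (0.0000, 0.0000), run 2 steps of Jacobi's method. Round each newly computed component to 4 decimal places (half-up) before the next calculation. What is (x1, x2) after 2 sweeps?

(2.1429, 1.0714)

Iteration 1:
  x1 = (-9 - (4)·0.0000) / (-7) = 1.2857
  x2 = (9 - (2)·0.0000) / (6) = 1.5000
Iteration 2:
  x1 = (-9 - (4)·1.5000) / (-7) = 2.1429
  x2 = (9 - (2)·1.2857) / (6) = 1.0714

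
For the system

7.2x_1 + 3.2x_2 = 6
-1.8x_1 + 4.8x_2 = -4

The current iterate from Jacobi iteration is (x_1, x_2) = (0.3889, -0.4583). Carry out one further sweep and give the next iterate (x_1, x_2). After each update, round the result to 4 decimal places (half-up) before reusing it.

(1.0370, -0.6875)

One sweep:
  x_1 = (6 - (3.2)·-0.4583) / (7.2) = 1.0370
  x_2 = (-4 - (-1.8)·0.3889) / (4.8) = -0.6875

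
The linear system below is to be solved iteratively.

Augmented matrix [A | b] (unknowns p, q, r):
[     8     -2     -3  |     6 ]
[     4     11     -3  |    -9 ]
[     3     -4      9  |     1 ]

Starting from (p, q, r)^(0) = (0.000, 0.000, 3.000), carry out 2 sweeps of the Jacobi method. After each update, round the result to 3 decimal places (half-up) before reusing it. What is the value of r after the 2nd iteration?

Iteration 1:
  p = (6 - (-2)·0.000 - (-3)·3.000) / (8) = 1.875
  q = (-9 - (4)·0.000 - (-3)·3.000) / (11) = 0.000
  r = (1 - (3)·0.000 - (-4)·0.000) / (9) = 0.111
Iteration 2:
  p = (6 - (-2)·0.000 - (-3)·0.111) / (8) = 0.792
  q = (-9 - (4)·1.875 - (-3)·0.111) / (11) = -1.470
  r = (1 - (3)·1.875 - (-4)·0.000) / (9) = -0.514

-0.514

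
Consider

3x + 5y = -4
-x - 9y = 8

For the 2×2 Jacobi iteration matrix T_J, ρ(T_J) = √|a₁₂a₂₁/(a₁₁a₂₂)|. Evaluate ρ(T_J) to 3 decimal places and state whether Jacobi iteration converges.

a₁₂a₂₁/(a₁₁a₂₂) = (5)·(-1) / ((3)·(-9)) = 0.185185
ρ = √|0.185185| = √0.185185 = 0.430
ρ < 1, so Jacobi converges

0.430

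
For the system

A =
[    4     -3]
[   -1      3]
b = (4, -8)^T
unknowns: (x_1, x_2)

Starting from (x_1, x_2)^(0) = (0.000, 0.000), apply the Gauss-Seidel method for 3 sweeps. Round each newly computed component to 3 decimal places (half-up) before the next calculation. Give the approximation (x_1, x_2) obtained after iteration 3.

Iteration 1:
  x_1 = (4 - (-3)·0.000) / (4) = 1.000
  x_2 = (-8 - (-1)·1.000) / (3) = -2.333
Iteration 2:
  x_1 = (4 - (-3)·-2.333) / (4) = -0.750
  x_2 = (-8 - (-1)·-0.750) / (3) = -2.917
Iteration 3:
  x_1 = (4 - (-3)·-2.917) / (4) = -1.188
  x_2 = (-8 - (-1)·-1.188) / (3) = -3.063

(-1.188, -3.063)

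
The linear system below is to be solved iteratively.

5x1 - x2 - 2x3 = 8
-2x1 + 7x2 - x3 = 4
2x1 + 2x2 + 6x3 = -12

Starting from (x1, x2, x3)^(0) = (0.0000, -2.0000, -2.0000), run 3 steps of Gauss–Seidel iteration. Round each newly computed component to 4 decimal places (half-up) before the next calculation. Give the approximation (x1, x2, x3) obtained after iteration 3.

Iteration 1:
  x1 = (8 - (-1)·-2.0000 - (-2)·-2.0000) / (5) = 0.4000
  x2 = (4 - (-2)·0.4000 - (-1)·-2.0000) / (7) = 0.4000
  x3 = (-12 - (2)·0.4000 - (2)·0.4000) / (6) = -2.2667
Iteration 2:
  x1 = (8 - (-1)·0.4000 - (-2)·-2.2667) / (5) = 0.7733
  x2 = (4 - (-2)·0.7733 - (-1)·-2.2667) / (7) = 0.4686
  x3 = (-12 - (2)·0.7733 - (2)·0.4686) / (6) = -2.4140
Iteration 3:
  x1 = (8 - (-1)·0.4686 - (-2)·-2.4140) / (5) = 0.7281
  x2 = (4 - (-2)·0.7281 - (-1)·-2.4140) / (7) = 0.4346
  x3 = (-12 - (2)·0.7281 - (2)·0.4346) / (6) = -2.3876

(0.7281, 0.4346, -2.3876)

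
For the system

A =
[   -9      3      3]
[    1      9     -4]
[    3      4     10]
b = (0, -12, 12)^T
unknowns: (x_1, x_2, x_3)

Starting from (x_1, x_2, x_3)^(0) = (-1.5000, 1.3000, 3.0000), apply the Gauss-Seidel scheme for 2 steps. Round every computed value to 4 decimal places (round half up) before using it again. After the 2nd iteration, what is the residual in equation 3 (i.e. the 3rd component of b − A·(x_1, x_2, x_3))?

-0.0002

Iteration 1:
  x_1 = (0 - (3)·1.3000 - (3)·3.0000) / (-9) = 1.4333
  x_2 = (-12 - (1)·1.4333 - (-4)·3.0000) / (9) = -0.1593
  x_3 = (12 - (3)·1.4333 - (4)·-0.1593) / (10) = 0.8337
Iteration 2:
  x_1 = (0 - (3)·-0.1593 - (3)·0.8337) / (-9) = 0.2248
  x_2 = (-12 - (1)·0.2248 - (-4)·0.8337) / (9) = -0.9878
  x_3 = (12 - (3)·0.2248 - (4)·-0.9878) / (10) = 1.5277
Residual b − A·x = (0.4035, 2.7762, -0.0002)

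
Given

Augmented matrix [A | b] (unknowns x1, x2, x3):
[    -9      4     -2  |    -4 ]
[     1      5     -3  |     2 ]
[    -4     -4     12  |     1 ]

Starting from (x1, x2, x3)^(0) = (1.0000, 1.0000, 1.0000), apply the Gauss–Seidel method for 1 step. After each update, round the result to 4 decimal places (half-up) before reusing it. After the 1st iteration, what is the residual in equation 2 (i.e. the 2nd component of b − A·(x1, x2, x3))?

-1.2167

Iteration 1:
  x1 = (-4 - (4)·1.0000 - (-2)·1.0000) / (-9) = 0.6667
  x2 = (2 - (1)·0.6667 - (-3)·1.0000) / (5) = 0.8667
  x3 = (1 - (-4)·0.6667 - (-4)·0.8667) / (12) = 0.5945
Residual b − A·x = (-0.2775, -1.2167, -0.0004)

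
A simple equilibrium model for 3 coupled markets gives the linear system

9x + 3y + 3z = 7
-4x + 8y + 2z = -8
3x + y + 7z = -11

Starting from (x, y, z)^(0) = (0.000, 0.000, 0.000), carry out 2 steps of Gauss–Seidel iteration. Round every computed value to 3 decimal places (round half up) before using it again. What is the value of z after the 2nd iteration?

Iteration 1:
  x = (7 - (3)·0.000 - (3)·0.000) / (9) = 0.778
  y = (-8 - (-4)·0.778 - (2)·0.000) / (8) = -0.611
  z = (-11 - (3)·0.778 - (1)·-0.611) / (7) = -1.818
Iteration 2:
  x = (7 - (3)·-0.611 - (3)·-1.818) / (9) = 1.587
  y = (-8 - (-4)·1.587 - (2)·-1.818) / (8) = 0.248
  z = (-11 - (3)·1.587 - (1)·0.248) / (7) = -2.287

-2.287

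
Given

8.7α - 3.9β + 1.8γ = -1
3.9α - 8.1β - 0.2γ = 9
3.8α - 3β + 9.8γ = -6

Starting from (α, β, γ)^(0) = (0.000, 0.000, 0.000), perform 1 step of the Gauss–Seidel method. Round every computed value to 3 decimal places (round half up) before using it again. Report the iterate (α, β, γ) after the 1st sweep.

(-0.115, -1.166, -0.925)

Iteration 1:
  α = (-1 - (-3.9)·0.000 - (1.8)·0.000) / (8.7) = -0.115
  β = (9 - (3.9)·-0.115 - (-0.2)·0.000) / (-8.1) = -1.166
  γ = (-6 - (3.8)·-0.115 - (-3)·-1.166) / (9.8) = -0.925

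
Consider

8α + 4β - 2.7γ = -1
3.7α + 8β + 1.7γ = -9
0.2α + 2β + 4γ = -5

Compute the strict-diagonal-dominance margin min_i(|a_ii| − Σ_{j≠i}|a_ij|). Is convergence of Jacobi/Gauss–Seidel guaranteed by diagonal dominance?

1.3

row 1: |8| − (4+2.7) = 1.3
row 2: |8| − (3.7+1.7) = 2.6
row 3: |4| − (0.2+2) = 1.8
minimum over rows = 1.3 → strictly diagonally dominant (convergence guaranteed)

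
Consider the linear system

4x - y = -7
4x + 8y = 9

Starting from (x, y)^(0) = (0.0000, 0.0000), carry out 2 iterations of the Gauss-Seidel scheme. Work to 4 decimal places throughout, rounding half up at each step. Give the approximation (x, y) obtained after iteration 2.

(-1.2500, 1.7500)

Iteration 1:
  x = (-7 - (-1)·0.0000) / (4) = -1.7500
  y = (9 - (4)·-1.7500) / (8) = 2.0000
Iteration 2:
  x = (-7 - (-1)·2.0000) / (4) = -1.2500
  y = (9 - (4)·-1.2500) / (8) = 1.7500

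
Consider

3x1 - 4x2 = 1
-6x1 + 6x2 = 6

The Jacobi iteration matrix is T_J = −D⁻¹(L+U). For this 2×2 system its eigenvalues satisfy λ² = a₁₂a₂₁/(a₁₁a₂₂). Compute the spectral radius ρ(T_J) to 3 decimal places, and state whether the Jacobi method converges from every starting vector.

1.155

a₁₂a₂₁/(a₁₁a₂₂) = (-4)·(-6) / ((3)·(6)) = 1.333333
ρ = √|1.333333| = √1.333333 = 1.155
ρ > 1, so Jacobi diverges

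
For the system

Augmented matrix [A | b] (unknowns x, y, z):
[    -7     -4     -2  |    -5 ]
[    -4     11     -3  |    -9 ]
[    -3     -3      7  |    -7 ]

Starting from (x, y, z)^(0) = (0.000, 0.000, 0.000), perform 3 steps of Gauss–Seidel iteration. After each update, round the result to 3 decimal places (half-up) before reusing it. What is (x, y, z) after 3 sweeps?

(1.257, -0.552, -0.698)

Iteration 1:
  x = (-5 - (-4)·0.000 - (-2)·0.000) / (-7) = 0.714
  y = (-9 - (-4)·0.714 - (-3)·0.000) / (11) = -0.559
  z = (-7 - (-3)·0.714 - (-3)·-0.559) / (7) = -0.934
Iteration 2:
  x = (-5 - (-4)·-0.559 - (-2)·-0.934) / (-7) = 1.301
  y = (-9 - (-4)·1.301 - (-3)·-0.934) / (11) = -0.600
  z = (-7 - (-3)·1.301 - (-3)·-0.600) / (7) = -0.700
Iteration 3:
  x = (-5 - (-4)·-0.600 - (-2)·-0.700) / (-7) = 1.257
  y = (-9 - (-4)·1.257 - (-3)·-0.700) / (11) = -0.552
  z = (-7 - (-3)·1.257 - (-3)·-0.552) / (7) = -0.698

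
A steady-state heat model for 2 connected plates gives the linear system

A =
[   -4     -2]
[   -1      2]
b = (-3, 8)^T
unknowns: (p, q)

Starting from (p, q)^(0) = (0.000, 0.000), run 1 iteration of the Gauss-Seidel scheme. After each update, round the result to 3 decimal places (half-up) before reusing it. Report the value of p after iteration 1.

Iteration 1:
  p = (-3 - (-2)·0.000) / (-4) = 0.750
  q = (8 - (-1)·0.750) / (2) = 4.375

0.750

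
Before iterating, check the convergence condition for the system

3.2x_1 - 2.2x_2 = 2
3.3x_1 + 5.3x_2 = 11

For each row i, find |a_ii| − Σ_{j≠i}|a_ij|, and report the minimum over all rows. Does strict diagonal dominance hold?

row 1: |3.2| − (2.2) = 1
row 2: |5.3| − (3.3) = 2
minimum over rows = 1 → strictly diagonally dominant (convergence guaranteed)

1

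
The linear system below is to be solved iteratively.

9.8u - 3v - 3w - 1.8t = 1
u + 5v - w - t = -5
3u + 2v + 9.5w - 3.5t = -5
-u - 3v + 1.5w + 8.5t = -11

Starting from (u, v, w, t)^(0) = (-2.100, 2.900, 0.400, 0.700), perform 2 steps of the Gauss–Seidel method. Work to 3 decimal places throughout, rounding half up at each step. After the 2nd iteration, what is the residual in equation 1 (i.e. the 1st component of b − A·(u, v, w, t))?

-1.618

Iteration 1:
  u = (1 - (-3)·2.900 - (-3)·0.400 - (-1.8)·0.700) / (9.8) = 1.241
  v = (-5 - (1)·1.241 - (-1)·0.400 - (-1)·0.700) / (5) = -1.028
  w = (-5 - (3)·1.241 - (2)·-1.028 - (-3.5)·0.700) / (9.5) = -0.444
  t = (-11 - (-1)·1.241 - (-3)·-1.028 - (1.5)·-0.444) / (8.5) = -1.433
Iteration 2:
  u = (1 - (-3)·-1.028 - (-3)·-0.444 - (-1.8)·-1.433) / (9.8) = -0.612
  v = (-5 - (1)·-0.612 - (-1)·-0.444 - (-1)·-1.433) / (5) = -1.253
  w = (-5 - (3)·-0.612 - (2)·-1.253 - (-3.5)·-1.433) / (9.5) = -0.597
  t = (-11 - (-1)·-0.612 - (-3)·-1.253 - (1.5)·-0.597) / (8.5) = -1.703
Residual b − A·x = (-1.618, -0.423, -0.947, 0.000)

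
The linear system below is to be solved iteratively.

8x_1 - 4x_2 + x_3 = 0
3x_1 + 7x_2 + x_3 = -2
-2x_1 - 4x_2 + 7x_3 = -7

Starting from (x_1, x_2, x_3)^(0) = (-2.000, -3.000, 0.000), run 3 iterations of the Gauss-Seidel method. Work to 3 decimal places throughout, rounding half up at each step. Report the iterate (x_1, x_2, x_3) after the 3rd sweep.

Iteration 1:
  x_1 = (0 - (-4)·-3.000 - (1)·0.000) / (8) = -1.500
  x_2 = (-2 - (3)·-1.500 - (1)·0.000) / (7) = 0.357
  x_3 = (-7 - (-2)·-1.500 - (-4)·0.357) / (7) = -1.225
Iteration 2:
  x_1 = (0 - (-4)·0.357 - (1)·-1.225) / (8) = 0.332
  x_2 = (-2 - (3)·0.332 - (1)·-1.225) / (7) = -0.253
  x_3 = (-7 - (-2)·0.332 - (-4)·-0.253) / (7) = -1.050
Iteration 3:
  x_1 = (0 - (-4)·-0.253 - (1)·-1.050) / (8) = 0.005
  x_2 = (-2 - (3)·0.005 - (1)·-1.050) / (7) = -0.138
  x_3 = (-7 - (-2)·0.005 - (-4)·-0.138) / (7) = -1.077

(0.005, -0.138, -1.077)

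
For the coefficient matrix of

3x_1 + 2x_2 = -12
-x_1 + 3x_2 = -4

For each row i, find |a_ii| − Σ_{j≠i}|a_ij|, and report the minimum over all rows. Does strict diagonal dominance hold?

row 1: |3| − (2) = 1
row 2: |3| − (1) = 2
minimum over rows = 1 → strictly diagonally dominant (convergence guaranteed)

1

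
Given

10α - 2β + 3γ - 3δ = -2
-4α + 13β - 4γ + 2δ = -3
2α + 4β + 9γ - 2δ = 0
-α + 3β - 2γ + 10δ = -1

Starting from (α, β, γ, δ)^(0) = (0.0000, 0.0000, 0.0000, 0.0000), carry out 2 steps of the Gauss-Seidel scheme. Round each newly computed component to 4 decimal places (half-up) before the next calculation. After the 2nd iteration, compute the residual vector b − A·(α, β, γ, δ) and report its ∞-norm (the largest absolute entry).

0.0929

Iteration 1:
  α = (-2 - (-2)·0.0000 - (3)·0.0000 - (-3)·0.0000) / (10) = -0.2000
  β = (-3 - (-4)·-0.2000 - (-4)·0.0000 - (2)·0.0000) / (13) = -0.2923
  γ = (0 - (2)·-0.2000 - (4)·-0.2923 - (-2)·0.0000) / (9) = 0.1744
  δ = (-1 - (-1)·-0.2000 - (3)·-0.2923 - (-2)·0.1744) / (10) = 0.0026
Iteration 2:
  α = (-2 - (-2)·-0.2923 - (3)·0.1744 - (-3)·0.0026) / (10) = -0.3100
  β = (-3 - (-4)·-0.3100 - (-4)·0.1744 - (2)·0.0026) / (13) = -0.2729
  γ = (0 - (2)·-0.3100 - (4)·-0.2729 - (-2)·0.0026) / (9) = 0.1908
  δ = (-1 - (-1)·-0.3100 - (3)·-0.2729 - (-2)·0.1908) / (10) = -0.0110
Residual b − A·x = (-0.0512, 0.0929, -0.0276, 0.0003); ∞-norm = 0.0929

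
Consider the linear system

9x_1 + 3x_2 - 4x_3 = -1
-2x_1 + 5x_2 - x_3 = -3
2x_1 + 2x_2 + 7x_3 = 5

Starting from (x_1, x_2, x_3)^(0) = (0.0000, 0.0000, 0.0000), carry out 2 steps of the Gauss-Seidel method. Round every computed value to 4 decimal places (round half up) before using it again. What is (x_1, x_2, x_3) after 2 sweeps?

Iteration 1:
  x_1 = (-1 - (3)·0.0000 - (-4)·0.0000) / (9) = -0.1111
  x_2 = (-3 - (-2)·-0.1111 - (-1)·0.0000) / (5) = -0.6444
  x_3 = (5 - (2)·-0.1111 - (2)·-0.6444) / (7) = 0.9301
Iteration 2:
  x_1 = (-1 - (3)·-0.6444 - (-4)·0.9301) / (9) = 0.5171
  x_2 = (-3 - (-2)·0.5171 - (-1)·0.9301) / (5) = -0.2071
  x_3 = (5 - (2)·0.5171 - (2)·-0.2071) / (7) = 0.6257

(0.5171, -0.2071, 0.6257)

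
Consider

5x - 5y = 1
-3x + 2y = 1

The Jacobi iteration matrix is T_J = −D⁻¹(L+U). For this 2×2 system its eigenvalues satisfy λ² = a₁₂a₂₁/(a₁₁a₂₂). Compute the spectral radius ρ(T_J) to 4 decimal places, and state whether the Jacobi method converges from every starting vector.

a₁₂a₂₁/(a₁₁a₂₂) = (-5)·(-3) / ((5)·(2)) = 1.500000
ρ = √|1.500000| = √1.500000 = 1.2247
ρ > 1, so Jacobi diverges

1.2247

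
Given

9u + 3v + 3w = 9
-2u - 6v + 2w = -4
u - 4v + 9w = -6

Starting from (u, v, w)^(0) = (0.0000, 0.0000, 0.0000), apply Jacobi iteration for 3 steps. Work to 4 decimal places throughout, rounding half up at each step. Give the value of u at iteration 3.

1.1235

Iteration 1:
  u = (9 - (3)·0.0000 - (3)·0.0000) / (9) = 1.0000
  v = (-4 - (-2)·0.0000 - (2)·0.0000) / (-6) = 0.6667
  w = (-6 - (1)·0.0000 - (-4)·0.0000) / (9) = -0.6667
Iteration 2:
  u = (9 - (3)·0.6667 - (3)·-0.6667) / (9) = 1.0000
  v = (-4 - (-2)·1.0000 - (2)·-0.6667) / (-6) = 0.1111
  w = (-6 - (1)·1.0000 - (-4)·0.6667) / (9) = -0.4815
Iteration 3:
  u = (9 - (3)·0.1111 - (3)·-0.4815) / (9) = 1.1235
  v = (-4 - (-2)·1.0000 - (2)·-0.4815) / (-6) = 0.1728
  w = (-6 - (1)·1.0000 - (-4)·0.1111) / (9) = -0.7284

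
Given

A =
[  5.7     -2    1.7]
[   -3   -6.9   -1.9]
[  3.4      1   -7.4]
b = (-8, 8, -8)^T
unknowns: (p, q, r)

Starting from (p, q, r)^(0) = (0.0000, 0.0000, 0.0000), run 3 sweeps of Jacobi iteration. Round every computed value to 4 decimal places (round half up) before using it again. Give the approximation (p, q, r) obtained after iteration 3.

Iteration 1:
  p = (-8 - (-2)·0.0000 - (1.7)·0.0000) / (5.7) = -1.4035
  q = (8 - (-3)·0.0000 - (-1.9)·0.0000) / (-6.9) = -1.1594
  r = (-8 - (3.4)·0.0000 - (1)·0.0000) / (-7.4) = 1.0811
Iteration 2:
  p = (-8 - (-2)·-1.1594 - (1.7)·1.0811) / (5.7) = -2.1327
  q = (8 - (-3)·-1.4035 - (-1.9)·1.0811) / (-6.9) = -0.8469
  r = (-8 - (3.4)·-1.4035 - (1)·-1.1594) / (-7.4) = 0.2796
Iteration 3:
  p = (-8 - (-2)·-0.8469 - (1.7)·0.2796) / (5.7) = -1.7841
  q = (8 - (-3)·-2.1327 - (-1.9)·0.2796) / (-6.9) = -0.3092
  r = (-8 - (3.4)·-2.1327 - (1)·-0.8469) / (-7.4) = -0.0133

(-1.7841, -0.3092, -0.0133)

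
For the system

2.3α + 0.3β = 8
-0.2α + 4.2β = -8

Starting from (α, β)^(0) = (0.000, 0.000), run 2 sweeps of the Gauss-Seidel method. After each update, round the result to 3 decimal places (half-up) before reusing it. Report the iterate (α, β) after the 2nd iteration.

Iteration 1:
  α = (8 - (0.3)·0.000) / (2.3) = 3.478
  β = (-8 - (-0.2)·3.478) / (4.2) = -1.739
Iteration 2:
  α = (8 - (0.3)·-1.739) / (2.3) = 3.705
  β = (-8 - (-0.2)·3.705) / (4.2) = -1.728

(3.705, -1.728)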